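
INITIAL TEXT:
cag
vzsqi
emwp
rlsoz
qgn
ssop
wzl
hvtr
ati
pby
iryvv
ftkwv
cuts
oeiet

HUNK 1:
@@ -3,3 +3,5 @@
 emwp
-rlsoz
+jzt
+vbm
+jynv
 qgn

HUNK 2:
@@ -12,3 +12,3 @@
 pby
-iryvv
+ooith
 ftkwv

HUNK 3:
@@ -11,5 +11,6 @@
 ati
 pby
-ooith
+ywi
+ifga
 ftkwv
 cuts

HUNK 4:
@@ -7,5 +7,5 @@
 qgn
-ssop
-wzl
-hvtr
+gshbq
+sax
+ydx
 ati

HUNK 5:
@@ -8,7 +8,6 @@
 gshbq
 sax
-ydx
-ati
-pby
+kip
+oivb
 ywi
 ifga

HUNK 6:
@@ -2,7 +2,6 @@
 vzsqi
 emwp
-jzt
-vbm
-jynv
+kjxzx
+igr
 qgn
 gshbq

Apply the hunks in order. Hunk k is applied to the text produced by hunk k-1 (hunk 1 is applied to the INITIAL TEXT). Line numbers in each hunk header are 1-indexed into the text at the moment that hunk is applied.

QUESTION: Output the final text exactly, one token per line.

Answer: cag
vzsqi
emwp
kjxzx
igr
qgn
gshbq
sax
kip
oivb
ywi
ifga
ftkwv
cuts
oeiet

Derivation:
Hunk 1: at line 3 remove [rlsoz] add [jzt,vbm,jynv] -> 16 lines: cag vzsqi emwp jzt vbm jynv qgn ssop wzl hvtr ati pby iryvv ftkwv cuts oeiet
Hunk 2: at line 12 remove [iryvv] add [ooith] -> 16 lines: cag vzsqi emwp jzt vbm jynv qgn ssop wzl hvtr ati pby ooith ftkwv cuts oeiet
Hunk 3: at line 11 remove [ooith] add [ywi,ifga] -> 17 lines: cag vzsqi emwp jzt vbm jynv qgn ssop wzl hvtr ati pby ywi ifga ftkwv cuts oeiet
Hunk 4: at line 7 remove [ssop,wzl,hvtr] add [gshbq,sax,ydx] -> 17 lines: cag vzsqi emwp jzt vbm jynv qgn gshbq sax ydx ati pby ywi ifga ftkwv cuts oeiet
Hunk 5: at line 8 remove [ydx,ati,pby] add [kip,oivb] -> 16 lines: cag vzsqi emwp jzt vbm jynv qgn gshbq sax kip oivb ywi ifga ftkwv cuts oeiet
Hunk 6: at line 2 remove [jzt,vbm,jynv] add [kjxzx,igr] -> 15 lines: cag vzsqi emwp kjxzx igr qgn gshbq sax kip oivb ywi ifga ftkwv cuts oeiet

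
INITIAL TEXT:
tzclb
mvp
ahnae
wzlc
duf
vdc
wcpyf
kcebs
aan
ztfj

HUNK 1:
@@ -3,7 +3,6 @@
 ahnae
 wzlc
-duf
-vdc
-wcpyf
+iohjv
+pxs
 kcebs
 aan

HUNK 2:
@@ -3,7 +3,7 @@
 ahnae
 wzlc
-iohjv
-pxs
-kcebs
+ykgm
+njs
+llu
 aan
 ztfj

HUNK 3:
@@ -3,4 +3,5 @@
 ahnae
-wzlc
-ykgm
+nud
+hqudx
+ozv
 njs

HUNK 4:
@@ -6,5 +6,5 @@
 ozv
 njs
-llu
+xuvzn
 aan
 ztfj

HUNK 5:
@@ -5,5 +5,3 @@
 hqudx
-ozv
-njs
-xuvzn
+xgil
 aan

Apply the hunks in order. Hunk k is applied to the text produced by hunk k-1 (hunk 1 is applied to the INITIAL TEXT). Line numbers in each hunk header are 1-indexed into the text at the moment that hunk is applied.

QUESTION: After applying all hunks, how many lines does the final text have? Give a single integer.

Answer: 8

Derivation:
Hunk 1: at line 3 remove [duf,vdc,wcpyf] add [iohjv,pxs] -> 9 lines: tzclb mvp ahnae wzlc iohjv pxs kcebs aan ztfj
Hunk 2: at line 3 remove [iohjv,pxs,kcebs] add [ykgm,njs,llu] -> 9 lines: tzclb mvp ahnae wzlc ykgm njs llu aan ztfj
Hunk 3: at line 3 remove [wzlc,ykgm] add [nud,hqudx,ozv] -> 10 lines: tzclb mvp ahnae nud hqudx ozv njs llu aan ztfj
Hunk 4: at line 6 remove [llu] add [xuvzn] -> 10 lines: tzclb mvp ahnae nud hqudx ozv njs xuvzn aan ztfj
Hunk 5: at line 5 remove [ozv,njs,xuvzn] add [xgil] -> 8 lines: tzclb mvp ahnae nud hqudx xgil aan ztfj
Final line count: 8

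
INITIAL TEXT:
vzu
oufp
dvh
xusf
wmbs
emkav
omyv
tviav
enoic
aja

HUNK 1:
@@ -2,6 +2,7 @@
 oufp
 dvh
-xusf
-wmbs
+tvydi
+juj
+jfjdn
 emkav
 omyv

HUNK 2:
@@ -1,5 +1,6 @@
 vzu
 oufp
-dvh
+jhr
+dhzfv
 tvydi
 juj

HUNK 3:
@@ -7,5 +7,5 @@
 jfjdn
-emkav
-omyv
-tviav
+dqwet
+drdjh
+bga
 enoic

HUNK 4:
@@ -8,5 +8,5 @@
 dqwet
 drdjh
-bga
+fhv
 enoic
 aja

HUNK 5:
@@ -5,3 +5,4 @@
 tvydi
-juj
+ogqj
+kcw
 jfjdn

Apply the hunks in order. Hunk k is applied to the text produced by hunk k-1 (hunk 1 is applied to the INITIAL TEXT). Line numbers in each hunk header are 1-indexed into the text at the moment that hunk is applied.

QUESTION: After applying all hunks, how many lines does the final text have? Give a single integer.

Hunk 1: at line 2 remove [xusf,wmbs] add [tvydi,juj,jfjdn] -> 11 lines: vzu oufp dvh tvydi juj jfjdn emkav omyv tviav enoic aja
Hunk 2: at line 1 remove [dvh] add [jhr,dhzfv] -> 12 lines: vzu oufp jhr dhzfv tvydi juj jfjdn emkav omyv tviav enoic aja
Hunk 3: at line 7 remove [emkav,omyv,tviav] add [dqwet,drdjh,bga] -> 12 lines: vzu oufp jhr dhzfv tvydi juj jfjdn dqwet drdjh bga enoic aja
Hunk 4: at line 8 remove [bga] add [fhv] -> 12 lines: vzu oufp jhr dhzfv tvydi juj jfjdn dqwet drdjh fhv enoic aja
Hunk 5: at line 5 remove [juj] add [ogqj,kcw] -> 13 lines: vzu oufp jhr dhzfv tvydi ogqj kcw jfjdn dqwet drdjh fhv enoic aja
Final line count: 13

Answer: 13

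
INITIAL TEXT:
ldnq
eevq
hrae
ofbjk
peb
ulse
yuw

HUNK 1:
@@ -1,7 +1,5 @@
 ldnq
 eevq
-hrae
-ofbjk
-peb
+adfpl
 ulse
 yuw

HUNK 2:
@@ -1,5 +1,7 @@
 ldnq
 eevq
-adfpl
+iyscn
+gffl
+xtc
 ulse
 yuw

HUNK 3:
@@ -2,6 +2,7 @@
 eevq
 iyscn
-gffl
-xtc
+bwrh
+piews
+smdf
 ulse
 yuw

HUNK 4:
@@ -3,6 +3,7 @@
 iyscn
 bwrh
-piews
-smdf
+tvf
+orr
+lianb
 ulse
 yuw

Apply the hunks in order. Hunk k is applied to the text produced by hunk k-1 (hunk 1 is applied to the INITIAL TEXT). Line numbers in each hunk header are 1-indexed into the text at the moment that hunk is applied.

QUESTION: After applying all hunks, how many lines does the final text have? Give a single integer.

Hunk 1: at line 1 remove [hrae,ofbjk,peb] add [adfpl] -> 5 lines: ldnq eevq adfpl ulse yuw
Hunk 2: at line 1 remove [adfpl] add [iyscn,gffl,xtc] -> 7 lines: ldnq eevq iyscn gffl xtc ulse yuw
Hunk 3: at line 2 remove [gffl,xtc] add [bwrh,piews,smdf] -> 8 lines: ldnq eevq iyscn bwrh piews smdf ulse yuw
Hunk 4: at line 3 remove [piews,smdf] add [tvf,orr,lianb] -> 9 lines: ldnq eevq iyscn bwrh tvf orr lianb ulse yuw
Final line count: 9

Answer: 9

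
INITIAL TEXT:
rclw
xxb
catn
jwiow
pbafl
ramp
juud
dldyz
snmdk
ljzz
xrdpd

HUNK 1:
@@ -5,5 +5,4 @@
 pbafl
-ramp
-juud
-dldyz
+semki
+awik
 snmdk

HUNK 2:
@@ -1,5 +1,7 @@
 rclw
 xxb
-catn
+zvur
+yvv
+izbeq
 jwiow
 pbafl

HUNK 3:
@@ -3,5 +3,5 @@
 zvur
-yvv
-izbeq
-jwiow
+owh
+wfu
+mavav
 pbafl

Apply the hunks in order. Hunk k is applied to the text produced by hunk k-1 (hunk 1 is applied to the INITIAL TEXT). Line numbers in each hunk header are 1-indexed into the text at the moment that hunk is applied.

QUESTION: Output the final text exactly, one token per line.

Hunk 1: at line 5 remove [ramp,juud,dldyz] add [semki,awik] -> 10 lines: rclw xxb catn jwiow pbafl semki awik snmdk ljzz xrdpd
Hunk 2: at line 1 remove [catn] add [zvur,yvv,izbeq] -> 12 lines: rclw xxb zvur yvv izbeq jwiow pbafl semki awik snmdk ljzz xrdpd
Hunk 3: at line 3 remove [yvv,izbeq,jwiow] add [owh,wfu,mavav] -> 12 lines: rclw xxb zvur owh wfu mavav pbafl semki awik snmdk ljzz xrdpd

Answer: rclw
xxb
zvur
owh
wfu
mavav
pbafl
semki
awik
snmdk
ljzz
xrdpd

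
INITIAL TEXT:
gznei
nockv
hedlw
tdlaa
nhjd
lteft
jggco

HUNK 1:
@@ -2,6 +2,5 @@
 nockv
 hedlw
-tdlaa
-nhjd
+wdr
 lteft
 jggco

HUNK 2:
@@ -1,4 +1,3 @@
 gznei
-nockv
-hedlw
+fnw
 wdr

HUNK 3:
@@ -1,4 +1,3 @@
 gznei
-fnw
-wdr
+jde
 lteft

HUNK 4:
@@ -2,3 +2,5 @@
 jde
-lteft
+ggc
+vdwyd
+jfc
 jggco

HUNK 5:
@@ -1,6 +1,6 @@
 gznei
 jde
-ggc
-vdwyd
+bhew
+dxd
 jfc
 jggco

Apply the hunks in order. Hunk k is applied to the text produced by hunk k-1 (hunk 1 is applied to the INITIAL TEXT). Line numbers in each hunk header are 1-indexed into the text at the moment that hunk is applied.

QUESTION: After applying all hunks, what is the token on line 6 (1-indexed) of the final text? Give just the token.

Answer: jggco

Derivation:
Hunk 1: at line 2 remove [tdlaa,nhjd] add [wdr] -> 6 lines: gznei nockv hedlw wdr lteft jggco
Hunk 2: at line 1 remove [nockv,hedlw] add [fnw] -> 5 lines: gznei fnw wdr lteft jggco
Hunk 3: at line 1 remove [fnw,wdr] add [jde] -> 4 lines: gznei jde lteft jggco
Hunk 4: at line 2 remove [lteft] add [ggc,vdwyd,jfc] -> 6 lines: gznei jde ggc vdwyd jfc jggco
Hunk 5: at line 1 remove [ggc,vdwyd] add [bhew,dxd] -> 6 lines: gznei jde bhew dxd jfc jggco
Final line 6: jggco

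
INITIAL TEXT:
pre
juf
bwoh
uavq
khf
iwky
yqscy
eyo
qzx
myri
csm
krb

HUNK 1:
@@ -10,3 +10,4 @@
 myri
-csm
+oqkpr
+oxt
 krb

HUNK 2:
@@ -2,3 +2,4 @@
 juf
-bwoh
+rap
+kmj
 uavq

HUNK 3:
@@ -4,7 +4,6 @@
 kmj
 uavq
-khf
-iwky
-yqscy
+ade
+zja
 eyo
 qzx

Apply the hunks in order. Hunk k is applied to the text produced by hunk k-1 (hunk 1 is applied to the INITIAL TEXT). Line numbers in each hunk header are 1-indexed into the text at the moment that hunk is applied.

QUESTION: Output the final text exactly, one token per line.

Hunk 1: at line 10 remove [csm] add [oqkpr,oxt] -> 13 lines: pre juf bwoh uavq khf iwky yqscy eyo qzx myri oqkpr oxt krb
Hunk 2: at line 2 remove [bwoh] add [rap,kmj] -> 14 lines: pre juf rap kmj uavq khf iwky yqscy eyo qzx myri oqkpr oxt krb
Hunk 3: at line 4 remove [khf,iwky,yqscy] add [ade,zja] -> 13 lines: pre juf rap kmj uavq ade zja eyo qzx myri oqkpr oxt krb

Answer: pre
juf
rap
kmj
uavq
ade
zja
eyo
qzx
myri
oqkpr
oxt
krb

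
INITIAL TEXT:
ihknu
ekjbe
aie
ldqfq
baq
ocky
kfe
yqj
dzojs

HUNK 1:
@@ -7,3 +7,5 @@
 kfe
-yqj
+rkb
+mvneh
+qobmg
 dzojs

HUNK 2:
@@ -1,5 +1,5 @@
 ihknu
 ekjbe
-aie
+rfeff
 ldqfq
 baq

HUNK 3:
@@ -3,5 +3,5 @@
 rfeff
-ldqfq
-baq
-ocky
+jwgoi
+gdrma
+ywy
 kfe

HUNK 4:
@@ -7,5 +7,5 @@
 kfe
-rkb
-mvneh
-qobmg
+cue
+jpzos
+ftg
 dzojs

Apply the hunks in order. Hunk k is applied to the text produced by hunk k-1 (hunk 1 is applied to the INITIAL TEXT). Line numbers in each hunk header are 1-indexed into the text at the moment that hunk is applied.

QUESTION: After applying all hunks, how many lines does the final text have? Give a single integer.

Answer: 11

Derivation:
Hunk 1: at line 7 remove [yqj] add [rkb,mvneh,qobmg] -> 11 lines: ihknu ekjbe aie ldqfq baq ocky kfe rkb mvneh qobmg dzojs
Hunk 2: at line 1 remove [aie] add [rfeff] -> 11 lines: ihknu ekjbe rfeff ldqfq baq ocky kfe rkb mvneh qobmg dzojs
Hunk 3: at line 3 remove [ldqfq,baq,ocky] add [jwgoi,gdrma,ywy] -> 11 lines: ihknu ekjbe rfeff jwgoi gdrma ywy kfe rkb mvneh qobmg dzojs
Hunk 4: at line 7 remove [rkb,mvneh,qobmg] add [cue,jpzos,ftg] -> 11 lines: ihknu ekjbe rfeff jwgoi gdrma ywy kfe cue jpzos ftg dzojs
Final line count: 11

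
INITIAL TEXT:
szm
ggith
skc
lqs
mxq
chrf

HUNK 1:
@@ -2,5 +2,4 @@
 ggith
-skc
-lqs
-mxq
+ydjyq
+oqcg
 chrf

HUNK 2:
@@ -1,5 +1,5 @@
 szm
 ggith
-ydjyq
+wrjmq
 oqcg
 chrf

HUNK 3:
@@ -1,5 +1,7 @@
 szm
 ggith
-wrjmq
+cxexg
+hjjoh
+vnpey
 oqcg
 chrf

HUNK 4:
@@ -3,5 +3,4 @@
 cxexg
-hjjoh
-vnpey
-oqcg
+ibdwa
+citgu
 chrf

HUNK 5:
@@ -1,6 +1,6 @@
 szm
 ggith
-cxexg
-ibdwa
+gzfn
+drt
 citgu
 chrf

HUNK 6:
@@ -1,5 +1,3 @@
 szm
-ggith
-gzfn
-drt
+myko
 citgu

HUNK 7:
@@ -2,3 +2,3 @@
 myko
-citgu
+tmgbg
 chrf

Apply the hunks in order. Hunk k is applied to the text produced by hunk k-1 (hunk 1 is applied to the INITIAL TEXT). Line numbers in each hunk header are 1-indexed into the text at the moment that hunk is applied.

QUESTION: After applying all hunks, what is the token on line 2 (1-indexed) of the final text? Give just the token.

Hunk 1: at line 2 remove [skc,lqs,mxq] add [ydjyq,oqcg] -> 5 lines: szm ggith ydjyq oqcg chrf
Hunk 2: at line 1 remove [ydjyq] add [wrjmq] -> 5 lines: szm ggith wrjmq oqcg chrf
Hunk 3: at line 1 remove [wrjmq] add [cxexg,hjjoh,vnpey] -> 7 lines: szm ggith cxexg hjjoh vnpey oqcg chrf
Hunk 4: at line 3 remove [hjjoh,vnpey,oqcg] add [ibdwa,citgu] -> 6 lines: szm ggith cxexg ibdwa citgu chrf
Hunk 5: at line 1 remove [cxexg,ibdwa] add [gzfn,drt] -> 6 lines: szm ggith gzfn drt citgu chrf
Hunk 6: at line 1 remove [ggith,gzfn,drt] add [myko] -> 4 lines: szm myko citgu chrf
Hunk 7: at line 2 remove [citgu] add [tmgbg] -> 4 lines: szm myko tmgbg chrf
Final line 2: myko

Answer: myko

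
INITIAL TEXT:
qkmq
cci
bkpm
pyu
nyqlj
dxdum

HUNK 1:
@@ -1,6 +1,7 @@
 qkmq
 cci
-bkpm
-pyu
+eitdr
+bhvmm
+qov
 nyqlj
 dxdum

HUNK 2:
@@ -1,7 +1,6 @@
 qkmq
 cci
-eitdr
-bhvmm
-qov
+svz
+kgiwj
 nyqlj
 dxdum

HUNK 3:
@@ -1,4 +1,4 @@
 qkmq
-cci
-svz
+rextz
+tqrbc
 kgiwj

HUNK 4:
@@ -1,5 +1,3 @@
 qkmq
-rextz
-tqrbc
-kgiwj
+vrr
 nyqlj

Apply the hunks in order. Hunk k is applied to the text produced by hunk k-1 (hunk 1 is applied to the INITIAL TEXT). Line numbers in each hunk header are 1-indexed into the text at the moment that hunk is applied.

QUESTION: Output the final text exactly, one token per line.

Hunk 1: at line 1 remove [bkpm,pyu] add [eitdr,bhvmm,qov] -> 7 lines: qkmq cci eitdr bhvmm qov nyqlj dxdum
Hunk 2: at line 1 remove [eitdr,bhvmm,qov] add [svz,kgiwj] -> 6 lines: qkmq cci svz kgiwj nyqlj dxdum
Hunk 3: at line 1 remove [cci,svz] add [rextz,tqrbc] -> 6 lines: qkmq rextz tqrbc kgiwj nyqlj dxdum
Hunk 4: at line 1 remove [rextz,tqrbc,kgiwj] add [vrr] -> 4 lines: qkmq vrr nyqlj dxdum

Answer: qkmq
vrr
nyqlj
dxdum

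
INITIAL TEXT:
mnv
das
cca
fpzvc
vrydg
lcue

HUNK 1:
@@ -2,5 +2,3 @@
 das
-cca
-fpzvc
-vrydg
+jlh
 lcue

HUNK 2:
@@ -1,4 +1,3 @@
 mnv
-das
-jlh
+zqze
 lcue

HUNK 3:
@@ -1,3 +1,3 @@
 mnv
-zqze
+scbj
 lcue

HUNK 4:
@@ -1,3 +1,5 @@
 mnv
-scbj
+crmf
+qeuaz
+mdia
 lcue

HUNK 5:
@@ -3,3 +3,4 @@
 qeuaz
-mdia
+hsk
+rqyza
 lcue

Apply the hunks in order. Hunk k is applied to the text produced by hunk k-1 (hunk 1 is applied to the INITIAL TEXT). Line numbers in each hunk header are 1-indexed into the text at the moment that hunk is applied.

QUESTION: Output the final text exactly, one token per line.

Answer: mnv
crmf
qeuaz
hsk
rqyza
lcue

Derivation:
Hunk 1: at line 2 remove [cca,fpzvc,vrydg] add [jlh] -> 4 lines: mnv das jlh lcue
Hunk 2: at line 1 remove [das,jlh] add [zqze] -> 3 lines: mnv zqze lcue
Hunk 3: at line 1 remove [zqze] add [scbj] -> 3 lines: mnv scbj lcue
Hunk 4: at line 1 remove [scbj] add [crmf,qeuaz,mdia] -> 5 lines: mnv crmf qeuaz mdia lcue
Hunk 5: at line 3 remove [mdia] add [hsk,rqyza] -> 6 lines: mnv crmf qeuaz hsk rqyza lcue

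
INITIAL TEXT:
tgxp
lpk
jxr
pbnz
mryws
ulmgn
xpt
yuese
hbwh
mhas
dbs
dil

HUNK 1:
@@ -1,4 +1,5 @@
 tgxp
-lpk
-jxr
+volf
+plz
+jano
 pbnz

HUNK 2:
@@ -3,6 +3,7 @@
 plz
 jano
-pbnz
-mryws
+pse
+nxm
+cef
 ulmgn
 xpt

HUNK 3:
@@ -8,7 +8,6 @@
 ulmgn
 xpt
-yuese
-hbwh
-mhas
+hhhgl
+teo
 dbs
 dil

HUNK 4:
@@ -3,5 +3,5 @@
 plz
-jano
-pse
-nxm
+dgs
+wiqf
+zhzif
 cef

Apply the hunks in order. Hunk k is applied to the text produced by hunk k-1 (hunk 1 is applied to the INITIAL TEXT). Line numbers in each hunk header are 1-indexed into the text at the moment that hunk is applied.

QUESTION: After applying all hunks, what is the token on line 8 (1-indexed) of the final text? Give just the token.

Answer: ulmgn

Derivation:
Hunk 1: at line 1 remove [lpk,jxr] add [volf,plz,jano] -> 13 lines: tgxp volf plz jano pbnz mryws ulmgn xpt yuese hbwh mhas dbs dil
Hunk 2: at line 3 remove [pbnz,mryws] add [pse,nxm,cef] -> 14 lines: tgxp volf plz jano pse nxm cef ulmgn xpt yuese hbwh mhas dbs dil
Hunk 3: at line 8 remove [yuese,hbwh,mhas] add [hhhgl,teo] -> 13 lines: tgxp volf plz jano pse nxm cef ulmgn xpt hhhgl teo dbs dil
Hunk 4: at line 3 remove [jano,pse,nxm] add [dgs,wiqf,zhzif] -> 13 lines: tgxp volf plz dgs wiqf zhzif cef ulmgn xpt hhhgl teo dbs dil
Final line 8: ulmgn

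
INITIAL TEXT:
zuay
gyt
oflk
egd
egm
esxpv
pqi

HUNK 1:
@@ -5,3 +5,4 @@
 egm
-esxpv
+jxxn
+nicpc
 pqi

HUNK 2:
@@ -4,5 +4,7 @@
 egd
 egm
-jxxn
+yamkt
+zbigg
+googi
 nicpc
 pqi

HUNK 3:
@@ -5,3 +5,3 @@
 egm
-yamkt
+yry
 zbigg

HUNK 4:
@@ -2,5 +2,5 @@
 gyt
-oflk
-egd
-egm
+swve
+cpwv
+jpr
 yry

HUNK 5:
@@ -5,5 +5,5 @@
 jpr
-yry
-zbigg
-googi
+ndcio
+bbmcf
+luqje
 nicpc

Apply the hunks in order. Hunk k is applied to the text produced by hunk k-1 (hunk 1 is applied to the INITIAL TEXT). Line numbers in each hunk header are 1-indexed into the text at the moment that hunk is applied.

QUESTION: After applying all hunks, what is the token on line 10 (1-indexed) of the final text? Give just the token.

Hunk 1: at line 5 remove [esxpv] add [jxxn,nicpc] -> 8 lines: zuay gyt oflk egd egm jxxn nicpc pqi
Hunk 2: at line 4 remove [jxxn] add [yamkt,zbigg,googi] -> 10 lines: zuay gyt oflk egd egm yamkt zbigg googi nicpc pqi
Hunk 3: at line 5 remove [yamkt] add [yry] -> 10 lines: zuay gyt oflk egd egm yry zbigg googi nicpc pqi
Hunk 4: at line 2 remove [oflk,egd,egm] add [swve,cpwv,jpr] -> 10 lines: zuay gyt swve cpwv jpr yry zbigg googi nicpc pqi
Hunk 5: at line 5 remove [yry,zbigg,googi] add [ndcio,bbmcf,luqje] -> 10 lines: zuay gyt swve cpwv jpr ndcio bbmcf luqje nicpc pqi
Final line 10: pqi

Answer: pqi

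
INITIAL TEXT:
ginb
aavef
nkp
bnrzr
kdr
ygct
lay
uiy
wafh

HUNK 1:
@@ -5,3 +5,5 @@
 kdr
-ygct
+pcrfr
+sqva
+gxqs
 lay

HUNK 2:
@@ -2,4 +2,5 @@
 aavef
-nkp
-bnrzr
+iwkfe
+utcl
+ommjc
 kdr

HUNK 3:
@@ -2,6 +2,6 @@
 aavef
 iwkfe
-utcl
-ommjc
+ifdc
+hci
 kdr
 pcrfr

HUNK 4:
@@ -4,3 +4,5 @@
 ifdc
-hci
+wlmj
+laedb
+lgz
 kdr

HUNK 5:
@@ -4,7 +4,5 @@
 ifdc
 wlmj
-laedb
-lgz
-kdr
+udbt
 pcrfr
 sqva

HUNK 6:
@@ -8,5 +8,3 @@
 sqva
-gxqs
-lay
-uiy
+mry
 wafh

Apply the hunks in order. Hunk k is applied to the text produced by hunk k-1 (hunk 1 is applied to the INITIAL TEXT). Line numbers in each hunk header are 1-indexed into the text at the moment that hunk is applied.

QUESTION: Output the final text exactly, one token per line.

Hunk 1: at line 5 remove [ygct] add [pcrfr,sqva,gxqs] -> 11 lines: ginb aavef nkp bnrzr kdr pcrfr sqva gxqs lay uiy wafh
Hunk 2: at line 2 remove [nkp,bnrzr] add [iwkfe,utcl,ommjc] -> 12 lines: ginb aavef iwkfe utcl ommjc kdr pcrfr sqva gxqs lay uiy wafh
Hunk 3: at line 2 remove [utcl,ommjc] add [ifdc,hci] -> 12 lines: ginb aavef iwkfe ifdc hci kdr pcrfr sqva gxqs lay uiy wafh
Hunk 4: at line 4 remove [hci] add [wlmj,laedb,lgz] -> 14 lines: ginb aavef iwkfe ifdc wlmj laedb lgz kdr pcrfr sqva gxqs lay uiy wafh
Hunk 5: at line 4 remove [laedb,lgz,kdr] add [udbt] -> 12 lines: ginb aavef iwkfe ifdc wlmj udbt pcrfr sqva gxqs lay uiy wafh
Hunk 6: at line 8 remove [gxqs,lay,uiy] add [mry] -> 10 lines: ginb aavef iwkfe ifdc wlmj udbt pcrfr sqva mry wafh

Answer: ginb
aavef
iwkfe
ifdc
wlmj
udbt
pcrfr
sqva
mry
wafh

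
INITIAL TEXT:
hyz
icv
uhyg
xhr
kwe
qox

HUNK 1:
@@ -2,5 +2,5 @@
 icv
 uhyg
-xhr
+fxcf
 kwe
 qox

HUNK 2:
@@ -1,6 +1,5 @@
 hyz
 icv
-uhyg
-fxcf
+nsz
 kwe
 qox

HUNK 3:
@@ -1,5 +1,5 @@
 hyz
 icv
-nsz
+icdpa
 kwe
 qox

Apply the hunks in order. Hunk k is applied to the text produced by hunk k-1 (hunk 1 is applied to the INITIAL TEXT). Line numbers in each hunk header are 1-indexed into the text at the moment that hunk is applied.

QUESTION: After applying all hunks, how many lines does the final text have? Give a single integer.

Answer: 5

Derivation:
Hunk 1: at line 2 remove [xhr] add [fxcf] -> 6 lines: hyz icv uhyg fxcf kwe qox
Hunk 2: at line 1 remove [uhyg,fxcf] add [nsz] -> 5 lines: hyz icv nsz kwe qox
Hunk 3: at line 1 remove [nsz] add [icdpa] -> 5 lines: hyz icv icdpa kwe qox
Final line count: 5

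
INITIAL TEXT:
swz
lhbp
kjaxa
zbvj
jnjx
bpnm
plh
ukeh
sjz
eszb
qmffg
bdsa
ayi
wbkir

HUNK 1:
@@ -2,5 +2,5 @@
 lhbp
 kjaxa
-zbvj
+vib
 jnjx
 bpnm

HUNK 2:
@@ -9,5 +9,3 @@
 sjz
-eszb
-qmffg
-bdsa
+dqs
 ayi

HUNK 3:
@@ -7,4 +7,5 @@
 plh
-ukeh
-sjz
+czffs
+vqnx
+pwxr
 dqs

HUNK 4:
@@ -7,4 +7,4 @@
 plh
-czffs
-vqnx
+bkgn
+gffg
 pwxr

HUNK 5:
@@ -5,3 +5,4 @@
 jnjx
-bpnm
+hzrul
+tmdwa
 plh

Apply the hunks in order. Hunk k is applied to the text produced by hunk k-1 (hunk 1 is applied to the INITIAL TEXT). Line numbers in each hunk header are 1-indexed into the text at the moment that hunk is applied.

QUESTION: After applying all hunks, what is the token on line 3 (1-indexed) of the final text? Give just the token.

Hunk 1: at line 2 remove [zbvj] add [vib] -> 14 lines: swz lhbp kjaxa vib jnjx bpnm plh ukeh sjz eszb qmffg bdsa ayi wbkir
Hunk 2: at line 9 remove [eszb,qmffg,bdsa] add [dqs] -> 12 lines: swz lhbp kjaxa vib jnjx bpnm plh ukeh sjz dqs ayi wbkir
Hunk 3: at line 7 remove [ukeh,sjz] add [czffs,vqnx,pwxr] -> 13 lines: swz lhbp kjaxa vib jnjx bpnm plh czffs vqnx pwxr dqs ayi wbkir
Hunk 4: at line 7 remove [czffs,vqnx] add [bkgn,gffg] -> 13 lines: swz lhbp kjaxa vib jnjx bpnm plh bkgn gffg pwxr dqs ayi wbkir
Hunk 5: at line 5 remove [bpnm] add [hzrul,tmdwa] -> 14 lines: swz lhbp kjaxa vib jnjx hzrul tmdwa plh bkgn gffg pwxr dqs ayi wbkir
Final line 3: kjaxa

Answer: kjaxa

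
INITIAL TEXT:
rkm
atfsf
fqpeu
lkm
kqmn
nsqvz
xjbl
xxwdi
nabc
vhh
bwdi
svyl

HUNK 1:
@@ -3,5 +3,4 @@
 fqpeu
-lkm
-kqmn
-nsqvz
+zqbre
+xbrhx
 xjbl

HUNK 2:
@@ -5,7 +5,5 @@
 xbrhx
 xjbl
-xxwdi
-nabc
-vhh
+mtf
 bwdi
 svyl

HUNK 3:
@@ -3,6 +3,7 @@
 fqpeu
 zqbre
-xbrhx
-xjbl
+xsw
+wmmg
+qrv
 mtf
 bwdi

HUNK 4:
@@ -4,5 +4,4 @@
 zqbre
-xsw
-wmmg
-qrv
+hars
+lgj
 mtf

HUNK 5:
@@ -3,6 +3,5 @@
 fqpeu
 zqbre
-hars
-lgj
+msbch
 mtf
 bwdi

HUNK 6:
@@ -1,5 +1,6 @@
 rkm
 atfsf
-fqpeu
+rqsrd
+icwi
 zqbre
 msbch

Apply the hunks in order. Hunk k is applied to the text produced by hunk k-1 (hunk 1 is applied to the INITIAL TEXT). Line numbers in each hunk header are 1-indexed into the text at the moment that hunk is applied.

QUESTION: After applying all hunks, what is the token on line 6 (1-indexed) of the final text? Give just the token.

Answer: msbch

Derivation:
Hunk 1: at line 3 remove [lkm,kqmn,nsqvz] add [zqbre,xbrhx] -> 11 lines: rkm atfsf fqpeu zqbre xbrhx xjbl xxwdi nabc vhh bwdi svyl
Hunk 2: at line 5 remove [xxwdi,nabc,vhh] add [mtf] -> 9 lines: rkm atfsf fqpeu zqbre xbrhx xjbl mtf bwdi svyl
Hunk 3: at line 3 remove [xbrhx,xjbl] add [xsw,wmmg,qrv] -> 10 lines: rkm atfsf fqpeu zqbre xsw wmmg qrv mtf bwdi svyl
Hunk 4: at line 4 remove [xsw,wmmg,qrv] add [hars,lgj] -> 9 lines: rkm atfsf fqpeu zqbre hars lgj mtf bwdi svyl
Hunk 5: at line 3 remove [hars,lgj] add [msbch] -> 8 lines: rkm atfsf fqpeu zqbre msbch mtf bwdi svyl
Hunk 6: at line 1 remove [fqpeu] add [rqsrd,icwi] -> 9 lines: rkm atfsf rqsrd icwi zqbre msbch mtf bwdi svyl
Final line 6: msbch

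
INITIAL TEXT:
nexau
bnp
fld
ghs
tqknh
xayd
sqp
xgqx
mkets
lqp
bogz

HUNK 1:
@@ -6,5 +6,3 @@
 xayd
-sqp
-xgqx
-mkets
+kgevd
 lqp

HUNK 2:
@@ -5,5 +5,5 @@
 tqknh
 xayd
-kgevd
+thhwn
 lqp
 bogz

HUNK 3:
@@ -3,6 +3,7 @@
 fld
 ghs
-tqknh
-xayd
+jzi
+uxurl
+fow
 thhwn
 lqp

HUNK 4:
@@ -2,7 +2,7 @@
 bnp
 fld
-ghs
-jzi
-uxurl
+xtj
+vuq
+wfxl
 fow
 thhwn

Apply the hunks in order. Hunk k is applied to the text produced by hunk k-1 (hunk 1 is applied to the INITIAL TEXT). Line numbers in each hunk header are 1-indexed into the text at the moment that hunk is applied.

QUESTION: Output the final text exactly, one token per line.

Hunk 1: at line 6 remove [sqp,xgqx,mkets] add [kgevd] -> 9 lines: nexau bnp fld ghs tqknh xayd kgevd lqp bogz
Hunk 2: at line 5 remove [kgevd] add [thhwn] -> 9 lines: nexau bnp fld ghs tqknh xayd thhwn lqp bogz
Hunk 3: at line 3 remove [tqknh,xayd] add [jzi,uxurl,fow] -> 10 lines: nexau bnp fld ghs jzi uxurl fow thhwn lqp bogz
Hunk 4: at line 2 remove [ghs,jzi,uxurl] add [xtj,vuq,wfxl] -> 10 lines: nexau bnp fld xtj vuq wfxl fow thhwn lqp bogz

Answer: nexau
bnp
fld
xtj
vuq
wfxl
fow
thhwn
lqp
bogz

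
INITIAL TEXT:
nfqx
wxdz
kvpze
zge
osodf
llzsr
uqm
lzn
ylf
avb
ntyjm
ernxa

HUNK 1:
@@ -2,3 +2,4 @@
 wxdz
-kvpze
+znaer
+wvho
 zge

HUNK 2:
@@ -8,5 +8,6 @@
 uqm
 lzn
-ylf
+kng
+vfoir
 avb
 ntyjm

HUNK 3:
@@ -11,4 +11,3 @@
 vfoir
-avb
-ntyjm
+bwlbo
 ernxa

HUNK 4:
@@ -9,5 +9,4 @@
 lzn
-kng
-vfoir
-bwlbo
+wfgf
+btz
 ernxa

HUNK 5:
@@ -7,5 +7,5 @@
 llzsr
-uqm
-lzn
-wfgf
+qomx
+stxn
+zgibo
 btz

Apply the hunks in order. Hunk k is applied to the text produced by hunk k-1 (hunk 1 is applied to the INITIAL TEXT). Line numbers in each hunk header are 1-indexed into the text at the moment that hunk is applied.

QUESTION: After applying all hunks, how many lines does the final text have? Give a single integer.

Hunk 1: at line 2 remove [kvpze] add [znaer,wvho] -> 13 lines: nfqx wxdz znaer wvho zge osodf llzsr uqm lzn ylf avb ntyjm ernxa
Hunk 2: at line 8 remove [ylf] add [kng,vfoir] -> 14 lines: nfqx wxdz znaer wvho zge osodf llzsr uqm lzn kng vfoir avb ntyjm ernxa
Hunk 3: at line 11 remove [avb,ntyjm] add [bwlbo] -> 13 lines: nfqx wxdz znaer wvho zge osodf llzsr uqm lzn kng vfoir bwlbo ernxa
Hunk 4: at line 9 remove [kng,vfoir,bwlbo] add [wfgf,btz] -> 12 lines: nfqx wxdz znaer wvho zge osodf llzsr uqm lzn wfgf btz ernxa
Hunk 5: at line 7 remove [uqm,lzn,wfgf] add [qomx,stxn,zgibo] -> 12 lines: nfqx wxdz znaer wvho zge osodf llzsr qomx stxn zgibo btz ernxa
Final line count: 12

Answer: 12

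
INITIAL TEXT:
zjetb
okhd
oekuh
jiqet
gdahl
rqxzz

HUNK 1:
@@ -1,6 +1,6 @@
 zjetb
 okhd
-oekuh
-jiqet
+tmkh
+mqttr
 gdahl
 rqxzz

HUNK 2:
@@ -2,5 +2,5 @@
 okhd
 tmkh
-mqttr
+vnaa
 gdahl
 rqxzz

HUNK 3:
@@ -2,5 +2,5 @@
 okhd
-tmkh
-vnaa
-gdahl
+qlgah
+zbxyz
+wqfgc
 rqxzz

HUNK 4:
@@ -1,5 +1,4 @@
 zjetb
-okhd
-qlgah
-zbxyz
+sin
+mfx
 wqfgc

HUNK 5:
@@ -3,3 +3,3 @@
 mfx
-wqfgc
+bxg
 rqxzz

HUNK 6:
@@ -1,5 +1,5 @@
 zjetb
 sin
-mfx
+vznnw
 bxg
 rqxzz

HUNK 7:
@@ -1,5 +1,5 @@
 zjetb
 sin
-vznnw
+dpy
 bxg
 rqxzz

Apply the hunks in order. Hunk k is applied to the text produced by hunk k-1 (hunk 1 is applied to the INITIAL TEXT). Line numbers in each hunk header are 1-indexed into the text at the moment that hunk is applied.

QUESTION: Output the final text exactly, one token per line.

Hunk 1: at line 1 remove [oekuh,jiqet] add [tmkh,mqttr] -> 6 lines: zjetb okhd tmkh mqttr gdahl rqxzz
Hunk 2: at line 2 remove [mqttr] add [vnaa] -> 6 lines: zjetb okhd tmkh vnaa gdahl rqxzz
Hunk 3: at line 2 remove [tmkh,vnaa,gdahl] add [qlgah,zbxyz,wqfgc] -> 6 lines: zjetb okhd qlgah zbxyz wqfgc rqxzz
Hunk 4: at line 1 remove [okhd,qlgah,zbxyz] add [sin,mfx] -> 5 lines: zjetb sin mfx wqfgc rqxzz
Hunk 5: at line 3 remove [wqfgc] add [bxg] -> 5 lines: zjetb sin mfx bxg rqxzz
Hunk 6: at line 1 remove [mfx] add [vznnw] -> 5 lines: zjetb sin vznnw bxg rqxzz
Hunk 7: at line 1 remove [vznnw] add [dpy] -> 5 lines: zjetb sin dpy bxg rqxzz

Answer: zjetb
sin
dpy
bxg
rqxzz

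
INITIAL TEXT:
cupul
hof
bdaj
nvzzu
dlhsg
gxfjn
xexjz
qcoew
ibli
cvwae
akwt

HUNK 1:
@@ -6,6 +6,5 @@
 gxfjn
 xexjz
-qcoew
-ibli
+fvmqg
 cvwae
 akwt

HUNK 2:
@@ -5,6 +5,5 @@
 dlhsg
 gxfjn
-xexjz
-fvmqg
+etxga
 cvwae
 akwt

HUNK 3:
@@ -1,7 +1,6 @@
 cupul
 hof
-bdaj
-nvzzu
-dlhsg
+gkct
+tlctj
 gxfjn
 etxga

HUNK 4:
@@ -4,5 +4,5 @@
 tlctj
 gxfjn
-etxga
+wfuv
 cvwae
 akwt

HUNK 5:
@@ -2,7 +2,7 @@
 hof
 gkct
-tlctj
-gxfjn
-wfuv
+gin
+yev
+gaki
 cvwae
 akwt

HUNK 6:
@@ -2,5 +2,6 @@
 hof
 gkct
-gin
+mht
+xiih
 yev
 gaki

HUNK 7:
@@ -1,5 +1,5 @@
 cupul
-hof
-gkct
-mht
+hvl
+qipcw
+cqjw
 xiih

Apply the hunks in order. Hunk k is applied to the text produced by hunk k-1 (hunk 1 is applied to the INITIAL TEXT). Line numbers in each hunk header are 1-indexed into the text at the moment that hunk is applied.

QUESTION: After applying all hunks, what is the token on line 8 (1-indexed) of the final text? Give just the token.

Answer: cvwae

Derivation:
Hunk 1: at line 6 remove [qcoew,ibli] add [fvmqg] -> 10 lines: cupul hof bdaj nvzzu dlhsg gxfjn xexjz fvmqg cvwae akwt
Hunk 2: at line 5 remove [xexjz,fvmqg] add [etxga] -> 9 lines: cupul hof bdaj nvzzu dlhsg gxfjn etxga cvwae akwt
Hunk 3: at line 1 remove [bdaj,nvzzu,dlhsg] add [gkct,tlctj] -> 8 lines: cupul hof gkct tlctj gxfjn etxga cvwae akwt
Hunk 4: at line 4 remove [etxga] add [wfuv] -> 8 lines: cupul hof gkct tlctj gxfjn wfuv cvwae akwt
Hunk 5: at line 2 remove [tlctj,gxfjn,wfuv] add [gin,yev,gaki] -> 8 lines: cupul hof gkct gin yev gaki cvwae akwt
Hunk 6: at line 2 remove [gin] add [mht,xiih] -> 9 lines: cupul hof gkct mht xiih yev gaki cvwae akwt
Hunk 7: at line 1 remove [hof,gkct,mht] add [hvl,qipcw,cqjw] -> 9 lines: cupul hvl qipcw cqjw xiih yev gaki cvwae akwt
Final line 8: cvwae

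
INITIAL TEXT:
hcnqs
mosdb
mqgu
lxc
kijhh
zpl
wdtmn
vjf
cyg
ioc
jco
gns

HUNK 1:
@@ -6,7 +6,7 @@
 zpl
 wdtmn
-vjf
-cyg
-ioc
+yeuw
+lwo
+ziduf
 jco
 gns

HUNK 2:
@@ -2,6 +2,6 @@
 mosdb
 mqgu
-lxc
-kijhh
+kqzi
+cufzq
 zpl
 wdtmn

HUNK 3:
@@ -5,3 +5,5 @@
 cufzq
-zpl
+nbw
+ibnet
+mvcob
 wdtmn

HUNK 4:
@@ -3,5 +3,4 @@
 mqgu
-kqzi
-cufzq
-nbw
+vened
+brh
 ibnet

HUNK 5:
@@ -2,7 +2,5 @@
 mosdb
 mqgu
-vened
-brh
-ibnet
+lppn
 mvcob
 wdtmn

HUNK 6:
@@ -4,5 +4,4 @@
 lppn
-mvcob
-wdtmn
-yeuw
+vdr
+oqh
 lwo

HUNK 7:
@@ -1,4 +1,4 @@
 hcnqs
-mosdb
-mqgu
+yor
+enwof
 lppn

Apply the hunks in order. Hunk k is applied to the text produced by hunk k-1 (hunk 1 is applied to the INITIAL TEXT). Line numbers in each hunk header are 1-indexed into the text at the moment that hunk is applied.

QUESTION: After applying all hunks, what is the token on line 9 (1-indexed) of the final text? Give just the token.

Answer: jco

Derivation:
Hunk 1: at line 6 remove [vjf,cyg,ioc] add [yeuw,lwo,ziduf] -> 12 lines: hcnqs mosdb mqgu lxc kijhh zpl wdtmn yeuw lwo ziduf jco gns
Hunk 2: at line 2 remove [lxc,kijhh] add [kqzi,cufzq] -> 12 lines: hcnqs mosdb mqgu kqzi cufzq zpl wdtmn yeuw lwo ziduf jco gns
Hunk 3: at line 5 remove [zpl] add [nbw,ibnet,mvcob] -> 14 lines: hcnqs mosdb mqgu kqzi cufzq nbw ibnet mvcob wdtmn yeuw lwo ziduf jco gns
Hunk 4: at line 3 remove [kqzi,cufzq,nbw] add [vened,brh] -> 13 lines: hcnqs mosdb mqgu vened brh ibnet mvcob wdtmn yeuw lwo ziduf jco gns
Hunk 5: at line 2 remove [vened,brh,ibnet] add [lppn] -> 11 lines: hcnqs mosdb mqgu lppn mvcob wdtmn yeuw lwo ziduf jco gns
Hunk 6: at line 4 remove [mvcob,wdtmn,yeuw] add [vdr,oqh] -> 10 lines: hcnqs mosdb mqgu lppn vdr oqh lwo ziduf jco gns
Hunk 7: at line 1 remove [mosdb,mqgu] add [yor,enwof] -> 10 lines: hcnqs yor enwof lppn vdr oqh lwo ziduf jco gns
Final line 9: jco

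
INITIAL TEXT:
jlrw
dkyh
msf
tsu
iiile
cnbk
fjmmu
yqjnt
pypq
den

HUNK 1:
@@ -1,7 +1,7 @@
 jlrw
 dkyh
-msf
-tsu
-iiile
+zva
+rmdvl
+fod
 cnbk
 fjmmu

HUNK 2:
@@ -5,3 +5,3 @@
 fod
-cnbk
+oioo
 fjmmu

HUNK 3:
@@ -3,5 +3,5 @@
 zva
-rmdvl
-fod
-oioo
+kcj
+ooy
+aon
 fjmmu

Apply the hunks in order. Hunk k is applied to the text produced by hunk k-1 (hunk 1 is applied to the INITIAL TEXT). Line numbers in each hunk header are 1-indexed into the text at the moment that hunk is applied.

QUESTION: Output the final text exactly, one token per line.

Answer: jlrw
dkyh
zva
kcj
ooy
aon
fjmmu
yqjnt
pypq
den

Derivation:
Hunk 1: at line 1 remove [msf,tsu,iiile] add [zva,rmdvl,fod] -> 10 lines: jlrw dkyh zva rmdvl fod cnbk fjmmu yqjnt pypq den
Hunk 2: at line 5 remove [cnbk] add [oioo] -> 10 lines: jlrw dkyh zva rmdvl fod oioo fjmmu yqjnt pypq den
Hunk 3: at line 3 remove [rmdvl,fod,oioo] add [kcj,ooy,aon] -> 10 lines: jlrw dkyh zva kcj ooy aon fjmmu yqjnt pypq den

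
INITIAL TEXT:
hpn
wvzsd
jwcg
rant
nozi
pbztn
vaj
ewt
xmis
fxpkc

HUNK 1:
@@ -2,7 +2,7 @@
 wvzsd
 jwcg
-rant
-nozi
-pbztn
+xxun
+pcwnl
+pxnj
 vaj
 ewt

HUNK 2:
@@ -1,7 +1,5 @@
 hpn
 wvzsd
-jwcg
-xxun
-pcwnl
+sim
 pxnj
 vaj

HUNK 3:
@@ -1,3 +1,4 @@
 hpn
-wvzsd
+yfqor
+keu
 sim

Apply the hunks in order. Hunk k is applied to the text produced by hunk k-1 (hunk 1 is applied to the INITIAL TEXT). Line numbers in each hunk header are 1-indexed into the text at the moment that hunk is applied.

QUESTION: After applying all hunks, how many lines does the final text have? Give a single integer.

Answer: 9

Derivation:
Hunk 1: at line 2 remove [rant,nozi,pbztn] add [xxun,pcwnl,pxnj] -> 10 lines: hpn wvzsd jwcg xxun pcwnl pxnj vaj ewt xmis fxpkc
Hunk 2: at line 1 remove [jwcg,xxun,pcwnl] add [sim] -> 8 lines: hpn wvzsd sim pxnj vaj ewt xmis fxpkc
Hunk 3: at line 1 remove [wvzsd] add [yfqor,keu] -> 9 lines: hpn yfqor keu sim pxnj vaj ewt xmis fxpkc
Final line count: 9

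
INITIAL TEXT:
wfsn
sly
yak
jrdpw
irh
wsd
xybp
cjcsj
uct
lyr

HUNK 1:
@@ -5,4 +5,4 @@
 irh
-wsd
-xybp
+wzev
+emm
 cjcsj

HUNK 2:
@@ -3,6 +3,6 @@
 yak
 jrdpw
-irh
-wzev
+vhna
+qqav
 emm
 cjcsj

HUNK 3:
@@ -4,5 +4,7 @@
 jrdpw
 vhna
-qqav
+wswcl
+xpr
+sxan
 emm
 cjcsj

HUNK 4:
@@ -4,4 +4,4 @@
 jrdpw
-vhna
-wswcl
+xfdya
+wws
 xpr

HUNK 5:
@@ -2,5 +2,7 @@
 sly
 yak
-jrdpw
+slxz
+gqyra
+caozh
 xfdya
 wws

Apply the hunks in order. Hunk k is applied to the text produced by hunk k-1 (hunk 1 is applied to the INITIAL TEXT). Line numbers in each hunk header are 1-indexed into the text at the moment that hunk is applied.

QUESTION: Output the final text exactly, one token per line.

Hunk 1: at line 5 remove [wsd,xybp] add [wzev,emm] -> 10 lines: wfsn sly yak jrdpw irh wzev emm cjcsj uct lyr
Hunk 2: at line 3 remove [irh,wzev] add [vhna,qqav] -> 10 lines: wfsn sly yak jrdpw vhna qqav emm cjcsj uct lyr
Hunk 3: at line 4 remove [qqav] add [wswcl,xpr,sxan] -> 12 lines: wfsn sly yak jrdpw vhna wswcl xpr sxan emm cjcsj uct lyr
Hunk 4: at line 4 remove [vhna,wswcl] add [xfdya,wws] -> 12 lines: wfsn sly yak jrdpw xfdya wws xpr sxan emm cjcsj uct lyr
Hunk 5: at line 2 remove [jrdpw] add [slxz,gqyra,caozh] -> 14 lines: wfsn sly yak slxz gqyra caozh xfdya wws xpr sxan emm cjcsj uct lyr

Answer: wfsn
sly
yak
slxz
gqyra
caozh
xfdya
wws
xpr
sxan
emm
cjcsj
uct
lyr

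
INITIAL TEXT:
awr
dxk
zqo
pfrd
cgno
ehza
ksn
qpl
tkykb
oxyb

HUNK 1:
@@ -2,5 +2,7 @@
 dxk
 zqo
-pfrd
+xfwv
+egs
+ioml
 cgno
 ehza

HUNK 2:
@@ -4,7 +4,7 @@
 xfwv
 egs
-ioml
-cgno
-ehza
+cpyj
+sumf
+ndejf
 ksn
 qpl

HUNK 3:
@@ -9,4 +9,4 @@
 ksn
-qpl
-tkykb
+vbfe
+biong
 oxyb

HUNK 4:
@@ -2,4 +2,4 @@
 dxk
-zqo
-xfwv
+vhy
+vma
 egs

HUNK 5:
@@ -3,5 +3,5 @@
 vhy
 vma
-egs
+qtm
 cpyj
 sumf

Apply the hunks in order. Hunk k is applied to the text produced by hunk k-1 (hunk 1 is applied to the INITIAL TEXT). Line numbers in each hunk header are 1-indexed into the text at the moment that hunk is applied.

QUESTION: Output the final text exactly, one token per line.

Answer: awr
dxk
vhy
vma
qtm
cpyj
sumf
ndejf
ksn
vbfe
biong
oxyb

Derivation:
Hunk 1: at line 2 remove [pfrd] add [xfwv,egs,ioml] -> 12 lines: awr dxk zqo xfwv egs ioml cgno ehza ksn qpl tkykb oxyb
Hunk 2: at line 4 remove [ioml,cgno,ehza] add [cpyj,sumf,ndejf] -> 12 lines: awr dxk zqo xfwv egs cpyj sumf ndejf ksn qpl tkykb oxyb
Hunk 3: at line 9 remove [qpl,tkykb] add [vbfe,biong] -> 12 lines: awr dxk zqo xfwv egs cpyj sumf ndejf ksn vbfe biong oxyb
Hunk 4: at line 2 remove [zqo,xfwv] add [vhy,vma] -> 12 lines: awr dxk vhy vma egs cpyj sumf ndejf ksn vbfe biong oxyb
Hunk 5: at line 3 remove [egs] add [qtm] -> 12 lines: awr dxk vhy vma qtm cpyj sumf ndejf ksn vbfe biong oxyb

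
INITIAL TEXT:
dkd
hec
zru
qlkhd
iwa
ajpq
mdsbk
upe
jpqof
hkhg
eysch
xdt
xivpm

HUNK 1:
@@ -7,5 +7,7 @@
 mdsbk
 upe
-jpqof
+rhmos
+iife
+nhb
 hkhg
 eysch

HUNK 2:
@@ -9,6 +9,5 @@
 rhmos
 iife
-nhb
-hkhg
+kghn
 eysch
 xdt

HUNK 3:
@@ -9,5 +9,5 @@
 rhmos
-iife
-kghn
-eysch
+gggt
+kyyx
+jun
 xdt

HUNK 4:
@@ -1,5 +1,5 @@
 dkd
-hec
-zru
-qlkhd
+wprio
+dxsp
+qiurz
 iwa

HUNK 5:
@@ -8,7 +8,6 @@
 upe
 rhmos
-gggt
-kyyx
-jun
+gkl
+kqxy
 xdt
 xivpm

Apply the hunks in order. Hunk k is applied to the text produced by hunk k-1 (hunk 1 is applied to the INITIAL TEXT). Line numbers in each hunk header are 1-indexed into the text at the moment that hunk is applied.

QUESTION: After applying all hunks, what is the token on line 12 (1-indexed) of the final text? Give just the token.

Answer: xdt

Derivation:
Hunk 1: at line 7 remove [jpqof] add [rhmos,iife,nhb] -> 15 lines: dkd hec zru qlkhd iwa ajpq mdsbk upe rhmos iife nhb hkhg eysch xdt xivpm
Hunk 2: at line 9 remove [nhb,hkhg] add [kghn] -> 14 lines: dkd hec zru qlkhd iwa ajpq mdsbk upe rhmos iife kghn eysch xdt xivpm
Hunk 3: at line 9 remove [iife,kghn,eysch] add [gggt,kyyx,jun] -> 14 lines: dkd hec zru qlkhd iwa ajpq mdsbk upe rhmos gggt kyyx jun xdt xivpm
Hunk 4: at line 1 remove [hec,zru,qlkhd] add [wprio,dxsp,qiurz] -> 14 lines: dkd wprio dxsp qiurz iwa ajpq mdsbk upe rhmos gggt kyyx jun xdt xivpm
Hunk 5: at line 8 remove [gggt,kyyx,jun] add [gkl,kqxy] -> 13 lines: dkd wprio dxsp qiurz iwa ajpq mdsbk upe rhmos gkl kqxy xdt xivpm
Final line 12: xdt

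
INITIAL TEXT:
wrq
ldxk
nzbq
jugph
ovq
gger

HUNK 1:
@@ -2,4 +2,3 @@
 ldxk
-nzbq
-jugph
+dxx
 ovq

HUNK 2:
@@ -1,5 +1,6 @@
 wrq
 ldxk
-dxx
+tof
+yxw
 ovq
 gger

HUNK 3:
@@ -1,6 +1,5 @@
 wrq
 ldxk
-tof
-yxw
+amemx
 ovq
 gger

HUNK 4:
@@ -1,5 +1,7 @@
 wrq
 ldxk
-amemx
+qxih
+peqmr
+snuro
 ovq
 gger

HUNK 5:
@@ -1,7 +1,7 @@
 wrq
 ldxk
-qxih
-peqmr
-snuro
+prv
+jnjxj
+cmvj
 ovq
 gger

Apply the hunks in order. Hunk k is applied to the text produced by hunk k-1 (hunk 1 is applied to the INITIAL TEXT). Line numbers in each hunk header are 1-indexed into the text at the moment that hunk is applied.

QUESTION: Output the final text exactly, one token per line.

Hunk 1: at line 2 remove [nzbq,jugph] add [dxx] -> 5 lines: wrq ldxk dxx ovq gger
Hunk 2: at line 1 remove [dxx] add [tof,yxw] -> 6 lines: wrq ldxk tof yxw ovq gger
Hunk 3: at line 1 remove [tof,yxw] add [amemx] -> 5 lines: wrq ldxk amemx ovq gger
Hunk 4: at line 1 remove [amemx] add [qxih,peqmr,snuro] -> 7 lines: wrq ldxk qxih peqmr snuro ovq gger
Hunk 5: at line 1 remove [qxih,peqmr,snuro] add [prv,jnjxj,cmvj] -> 7 lines: wrq ldxk prv jnjxj cmvj ovq gger

Answer: wrq
ldxk
prv
jnjxj
cmvj
ovq
gger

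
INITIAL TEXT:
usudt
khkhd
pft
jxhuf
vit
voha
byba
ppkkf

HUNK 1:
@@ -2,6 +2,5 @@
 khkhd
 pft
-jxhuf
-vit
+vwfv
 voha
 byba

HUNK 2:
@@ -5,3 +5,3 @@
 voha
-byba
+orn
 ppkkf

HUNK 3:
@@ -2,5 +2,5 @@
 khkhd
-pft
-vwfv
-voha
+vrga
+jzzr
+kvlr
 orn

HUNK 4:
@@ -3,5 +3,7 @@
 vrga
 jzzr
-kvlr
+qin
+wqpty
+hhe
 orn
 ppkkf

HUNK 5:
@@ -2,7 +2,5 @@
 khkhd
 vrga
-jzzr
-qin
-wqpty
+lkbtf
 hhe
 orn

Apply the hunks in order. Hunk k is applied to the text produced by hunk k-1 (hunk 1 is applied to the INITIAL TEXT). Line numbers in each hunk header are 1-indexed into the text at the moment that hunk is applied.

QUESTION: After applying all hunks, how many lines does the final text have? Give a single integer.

Answer: 7

Derivation:
Hunk 1: at line 2 remove [jxhuf,vit] add [vwfv] -> 7 lines: usudt khkhd pft vwfv voha byba ppkkf
Hunk 2: at line 5 remove [byba] add [orn] -> 7 lines: usudt khkhd pft vwfv voha orn ppkkf
Hunk 3: at line 2 remove [pft,vwfv,voha] add [vrga,jzzr,kvlr] -> 7 lines: usudt khkhd vrga jzzr kvlr orn ppkkf
Hunk 4: at line 3 remove [kvlr] add [qin,wqpty,hhe] -> 9 lines: usudt khkhd vrga jzzr qin wqpty hhe orn ppkkf
Hunk 5: at line 2 remove [jzzr,qin,wqpty] add [lkbtf] -> 7 lines: usudt khkhd vrga lkbtf hhe orn ppkkf
Final line count: 7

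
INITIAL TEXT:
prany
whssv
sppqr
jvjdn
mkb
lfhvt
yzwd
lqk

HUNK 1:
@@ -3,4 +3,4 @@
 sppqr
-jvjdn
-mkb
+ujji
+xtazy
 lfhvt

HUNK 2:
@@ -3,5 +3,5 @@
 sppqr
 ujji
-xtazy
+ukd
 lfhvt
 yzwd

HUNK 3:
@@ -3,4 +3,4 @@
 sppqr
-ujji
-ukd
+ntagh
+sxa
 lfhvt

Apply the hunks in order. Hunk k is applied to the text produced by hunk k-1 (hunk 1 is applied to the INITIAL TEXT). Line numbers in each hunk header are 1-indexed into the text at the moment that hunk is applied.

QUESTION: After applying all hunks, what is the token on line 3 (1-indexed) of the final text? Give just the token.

Hunk 1: at line 3 remove [jvjdn,mkb] add [ujji,xtazy] -> 8 lines: prany whssv sppqr ujji xtazy lfhvt yzwd lqk
Hunk 2: at line 3 remove [xtazy] add [ukd] -> 8 lines: prany whssv sppqr ujji ukd lfhvt yzwd lqk
Hunk 3: at line 3 remove [ujji,ukd] add [ntagh,sxa] -> 8 lines: prany whssv sppqr ntagh sxa lfhvt yzwd lqk
Final line 3: sppqr

Answer: sppqr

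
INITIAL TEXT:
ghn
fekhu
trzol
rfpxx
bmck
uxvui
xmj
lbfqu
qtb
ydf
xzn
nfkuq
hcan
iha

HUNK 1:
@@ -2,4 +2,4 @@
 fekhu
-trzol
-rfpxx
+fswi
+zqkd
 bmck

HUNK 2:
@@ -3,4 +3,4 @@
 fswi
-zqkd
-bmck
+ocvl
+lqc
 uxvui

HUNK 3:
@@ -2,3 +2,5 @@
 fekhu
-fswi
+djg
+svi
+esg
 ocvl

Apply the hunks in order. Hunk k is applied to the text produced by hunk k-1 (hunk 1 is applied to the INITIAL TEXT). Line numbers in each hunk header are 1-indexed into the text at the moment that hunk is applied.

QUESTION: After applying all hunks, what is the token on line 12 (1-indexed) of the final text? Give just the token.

Answer: ydf

Derivation:
Hunk 1: at line 2 remove [trzol,rfpxx] add [fswi,zqkd] -> 14 lines: ghn fekhu fswi zqkd bmck uxvui xmj lbfqu qtb ydf xzn nfkuq hcan iha
Hunk 2: at line 3 remove [zqkd,bmck] add [ocvl,lqc] -> 14 lines: ghn fekhu fswi ocvl lqc uxvui xmj lbfqu qtb ydf xzn nfkuq hcan iha
Hunk 3: at line 2 remove [fswi] add [djg,svi,esg] -> 16 lines: ghn fekhu djg svi esg ocvl lqc uxvui xmj lbfqu qtb ydf xzn nfkuq hcan iha
Final line 12: ydf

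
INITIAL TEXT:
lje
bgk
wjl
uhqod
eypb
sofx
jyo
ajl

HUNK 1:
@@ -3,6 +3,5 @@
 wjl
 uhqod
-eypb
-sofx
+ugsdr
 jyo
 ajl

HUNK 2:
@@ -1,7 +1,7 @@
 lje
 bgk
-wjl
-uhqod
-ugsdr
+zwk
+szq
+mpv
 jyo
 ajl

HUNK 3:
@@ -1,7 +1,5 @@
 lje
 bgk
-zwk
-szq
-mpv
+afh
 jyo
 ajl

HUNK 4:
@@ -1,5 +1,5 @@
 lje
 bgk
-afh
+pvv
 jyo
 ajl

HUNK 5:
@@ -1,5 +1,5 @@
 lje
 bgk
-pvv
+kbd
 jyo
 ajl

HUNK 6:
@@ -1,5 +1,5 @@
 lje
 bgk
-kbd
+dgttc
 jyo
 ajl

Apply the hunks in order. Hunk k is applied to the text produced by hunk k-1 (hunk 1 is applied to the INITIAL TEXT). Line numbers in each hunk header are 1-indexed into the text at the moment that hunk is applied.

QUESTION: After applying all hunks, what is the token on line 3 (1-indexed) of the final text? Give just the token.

Hunk 1: at line 3 remove [eypb,sofx] add [ugsdr] -> 7 lines: lje bgk wjl uhqod ugsdr jyo ajl
Hunk 2: at line 1 remove [wjl,uhqod,ugsdr] add [zwk,szq,mpv] -> 7 lines: lje bgk zwk szq mpv jyo ajl
Hunk 3: at line 1 remove [zwk,szq,mpv] add [afh] -> 5 lines: lje bgk afh jyo ajl
Hunk 4: at line 1 remove [afh] add [pvv] -> 5 lines: lje bgk pvv jyo ajl
Hunk 5: at line 1 remove [pvv] add [kbd] -> 5 lines: lje bgk kbd jyo ajl
Hunk 6: at line 1 remove [kbd] add [dgttc] -> 5 lines: lje bgk dgttc jyo ajl
Final line 3: dgttc

Answer: dgttc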